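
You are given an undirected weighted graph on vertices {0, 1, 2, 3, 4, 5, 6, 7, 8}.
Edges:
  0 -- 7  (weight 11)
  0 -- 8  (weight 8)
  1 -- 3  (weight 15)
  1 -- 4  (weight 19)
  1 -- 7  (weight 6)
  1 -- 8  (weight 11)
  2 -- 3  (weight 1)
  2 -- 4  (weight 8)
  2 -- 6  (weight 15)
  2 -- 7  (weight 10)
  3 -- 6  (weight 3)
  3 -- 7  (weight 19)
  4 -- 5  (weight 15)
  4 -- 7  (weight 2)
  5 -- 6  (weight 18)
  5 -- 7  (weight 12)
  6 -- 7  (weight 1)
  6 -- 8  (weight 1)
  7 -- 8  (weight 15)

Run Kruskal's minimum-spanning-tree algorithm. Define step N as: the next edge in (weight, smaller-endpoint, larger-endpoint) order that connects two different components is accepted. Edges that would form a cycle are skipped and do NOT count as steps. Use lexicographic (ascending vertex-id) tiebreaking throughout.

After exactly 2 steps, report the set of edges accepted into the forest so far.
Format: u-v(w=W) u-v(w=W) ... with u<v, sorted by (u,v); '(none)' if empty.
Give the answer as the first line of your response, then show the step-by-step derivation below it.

2-3(w=1) 6-7(w=1)

step 1: add edge 2-3 (w=1); MST = {2-3(w=1)}
step 2: add edge 6-7 (w=1); MST = {2-3(w=1) 6-7(w=1)}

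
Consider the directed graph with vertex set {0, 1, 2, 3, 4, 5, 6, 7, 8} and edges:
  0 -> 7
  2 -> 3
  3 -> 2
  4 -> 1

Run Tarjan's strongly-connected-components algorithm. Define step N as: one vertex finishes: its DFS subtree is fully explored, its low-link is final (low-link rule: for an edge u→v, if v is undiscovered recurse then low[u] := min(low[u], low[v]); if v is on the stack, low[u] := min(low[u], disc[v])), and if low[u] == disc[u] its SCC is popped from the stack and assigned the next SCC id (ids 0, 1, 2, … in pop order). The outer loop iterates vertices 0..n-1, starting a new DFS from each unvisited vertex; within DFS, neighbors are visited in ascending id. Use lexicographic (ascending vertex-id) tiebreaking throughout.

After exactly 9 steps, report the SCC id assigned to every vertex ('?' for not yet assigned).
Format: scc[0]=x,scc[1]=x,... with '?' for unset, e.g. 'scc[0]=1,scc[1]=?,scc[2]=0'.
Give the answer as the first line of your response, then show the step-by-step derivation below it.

scc[0]=1,scc[1]=2,scc[2]=3,scc[3]=3,scc[4]=4,scc[5]=5,scc[6]=6,scc[7]=0,scc[8]=7

step 1: low=(low[0]=0,low[1]=?,low[2]=?,low[3]=?,low[4]=?,low[5]=?,low[6]=?,low[7]=1,low[8]=?); scc=(scc[0]=?,scc[1]=?,scc[2]=?,scc[3]=?,scc[4]=?,scc[5]=?,scc[6]=?,scc[7]=0,scc[8]=?)
step 2: low=(low[0]=0,low[1]=?,low[2]=?,low[3]=?,low[4]=?,low[5]=?,low[6]=?,low[7]=1,low[8]=?); scc=(scc[0]=1,scc[1]=?,scc[2]=?,scc[3]=?,scc[4]=?,scc[5]=?,scc[6]=?,scc[7]=0,scc[8]=?)
step 3: low=(low[0]=0,low[1]=2,low[2]=?,low[3]=?,low[4]=?,low[5]=?,low[6]=?,low[7]=1,low[8]=?); scc=(scc[0]=1,scc[1]=2,scc[2]=?,scc[3]=?,scc[4]=?,scc[5]=?,scc[6]=?,scc[7]=0,scc[8]=?)
step 4: low=(low[0]=0,low[1]=2,low[2]=3,low[3]=3,low[4]=?,low[5]=?,low[6]=?,low[7]=1,low[8]=?); scc=(scc[0]=1,scc[1]=2,scc[2]=?,scc[3]=?,scc[4]=?,scc[5]=?,scc[6]=?,scc[7]=0,scc[8]=?)
step 5: low=(low[0]=0,low[1]=2,low[2]=3,low[3]=3,low[4]=?,low[5]=?,low[6]=?,low[7]=1,low[8]=?); scc=(scc[0]=1,scc[1]=2,scc[2]=3,scc[3]=3,scc[4]=?,scc[5]=?,scc[6]=?,scc[7]=0,scc[8]=?)
step 6: low=(low[0]=0,low[1]=2,low[2]=3,low[3]=3,low[4]=5,low[5]=?,low[6]=?,low[7]=1,low[8]=?); scc=(scc[0]=1,scc[1]=2,scc[2]=3,scc[3]=3,scc[4]=4,scc[5]=?,scc[6]=?,scc[7]=0,scc[8]=?)
step 7: low=(low[0]=0,low[1]=2,low[2]=3,low[3]=3,low[4]=5,low[5]=6,low[6]=?,low[7]=1,low[8]=?); scc=(scc[0]=1,scc[1]=2,scc[2]=3,scc[3]=3,scc[4]=4,scc[5]=5,scc[6]=?,scc[7]=0,scc[8]=?)
step 8: low=(low[0]=0,low[1]=2,low[2]=3,low[3]=3,low[4]=5,low[5]=6,low[6]=7,low[7]=1,low[8]=?); scc=(scc[0]=1,scc[1]=2,scc[2]=3,scc[3]=3,scc[4]=4,scc[5]=5,scc[6]=6,scc[7]=0,scc[8]=?)
step 9: low=(low[0]=0,low[1]=2,low[2]=3,low[3]=3,low[4]=5,low[5]=6,low[6]=7,low[7]=1,low[8]=8); scc=(scc[0]=1,scc[1]=2,scc[2]=3,scc[3]=3,scc[4]=4,scc[5]=5,scc[6]=6,scc[7]=0,scc[8]=7)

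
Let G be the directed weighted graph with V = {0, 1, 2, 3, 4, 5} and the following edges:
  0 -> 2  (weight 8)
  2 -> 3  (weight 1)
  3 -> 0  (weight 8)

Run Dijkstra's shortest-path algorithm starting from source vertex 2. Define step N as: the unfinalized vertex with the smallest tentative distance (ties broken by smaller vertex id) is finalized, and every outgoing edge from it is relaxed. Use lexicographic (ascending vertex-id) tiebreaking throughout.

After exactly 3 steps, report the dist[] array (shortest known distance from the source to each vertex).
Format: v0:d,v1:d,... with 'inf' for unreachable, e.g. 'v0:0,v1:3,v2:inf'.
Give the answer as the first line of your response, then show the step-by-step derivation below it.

v0:9,v1:inf,v2:0,v3:1,v4:inf,v5:inf

step 1: dist = v0:inf,v1:inf,v2:0,v3:1,v4:inf,v5:inf
step 2: dist = v0:9,v1:inf,v2:0,v3:1,v4:inf,v5:inf
step 3: dist = v0:9,v1:inf,v2:0,v3:1,v4:inf,v5:inf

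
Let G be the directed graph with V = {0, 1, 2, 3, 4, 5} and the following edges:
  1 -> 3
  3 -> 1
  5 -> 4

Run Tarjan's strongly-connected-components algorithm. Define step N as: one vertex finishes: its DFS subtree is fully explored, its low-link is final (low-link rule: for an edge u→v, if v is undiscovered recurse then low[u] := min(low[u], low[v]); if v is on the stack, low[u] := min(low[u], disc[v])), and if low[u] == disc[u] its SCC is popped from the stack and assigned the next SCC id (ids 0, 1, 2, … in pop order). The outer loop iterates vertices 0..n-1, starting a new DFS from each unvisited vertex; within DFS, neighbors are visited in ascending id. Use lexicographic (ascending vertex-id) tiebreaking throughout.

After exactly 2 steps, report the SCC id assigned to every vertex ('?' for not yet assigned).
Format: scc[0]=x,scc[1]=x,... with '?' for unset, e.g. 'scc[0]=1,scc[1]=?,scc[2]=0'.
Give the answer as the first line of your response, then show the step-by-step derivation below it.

scc[0]=0,scc[1]=?,scc[2]=?,scc[3]=?,scc[4]=?,scc[5]=?

step 1: low=(low[0]=0,low[1]=?,low[2]=?,low[3]=?,low[4]=?,low[5]=?); scc=(scc[0]=0,scc[1]=?,scc[2]=?,scc[3]=?,scc[4]=?,scc[5]=?)
step 2: low=(low[0]=0,low[1]=1,low[2]=?,low[3]=1,low[4]=?,low[5]=?); scc=(scc[0]=0,scc[1]=?,scc[2]=?,scc[3]=?,scc[4]=?,scc[5]=?)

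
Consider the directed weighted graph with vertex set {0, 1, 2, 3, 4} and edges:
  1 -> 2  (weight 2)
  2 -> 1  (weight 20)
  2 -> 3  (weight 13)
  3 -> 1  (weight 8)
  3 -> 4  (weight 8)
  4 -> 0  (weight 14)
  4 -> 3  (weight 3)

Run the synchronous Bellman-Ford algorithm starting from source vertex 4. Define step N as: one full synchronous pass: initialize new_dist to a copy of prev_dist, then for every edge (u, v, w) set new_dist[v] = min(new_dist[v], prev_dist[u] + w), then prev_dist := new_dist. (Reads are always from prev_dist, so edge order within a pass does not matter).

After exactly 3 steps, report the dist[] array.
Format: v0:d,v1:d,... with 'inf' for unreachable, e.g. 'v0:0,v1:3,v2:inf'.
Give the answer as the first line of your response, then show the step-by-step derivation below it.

v0:14,v1:11,v2:13,v3:3,v4:0

step 1: dist = v0:14,v1:inf,v2:inf,v3:3,v4:0
step 2: dist = v0:14,v1:11,v2:inf,v3:3,v4:0
step 3: dist = v0:14,v1:11,v2:13,v3:3,v4:0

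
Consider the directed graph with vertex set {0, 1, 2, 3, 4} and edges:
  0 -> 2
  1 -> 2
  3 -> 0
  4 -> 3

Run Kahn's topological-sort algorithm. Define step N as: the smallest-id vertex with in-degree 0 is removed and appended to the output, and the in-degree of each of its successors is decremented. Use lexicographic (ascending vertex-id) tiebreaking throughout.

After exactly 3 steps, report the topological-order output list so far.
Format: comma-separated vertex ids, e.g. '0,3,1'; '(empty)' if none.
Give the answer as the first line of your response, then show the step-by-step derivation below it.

1,4,3

step 1: output 1; order=[1]; indeg=(1,0,1,1,0)
step 2: output 4; order=[1,4]; indeg=(1,0,1,0,0)
step 3: output 3; order=[1,4,3]; indeg=(0,0,1,0,0)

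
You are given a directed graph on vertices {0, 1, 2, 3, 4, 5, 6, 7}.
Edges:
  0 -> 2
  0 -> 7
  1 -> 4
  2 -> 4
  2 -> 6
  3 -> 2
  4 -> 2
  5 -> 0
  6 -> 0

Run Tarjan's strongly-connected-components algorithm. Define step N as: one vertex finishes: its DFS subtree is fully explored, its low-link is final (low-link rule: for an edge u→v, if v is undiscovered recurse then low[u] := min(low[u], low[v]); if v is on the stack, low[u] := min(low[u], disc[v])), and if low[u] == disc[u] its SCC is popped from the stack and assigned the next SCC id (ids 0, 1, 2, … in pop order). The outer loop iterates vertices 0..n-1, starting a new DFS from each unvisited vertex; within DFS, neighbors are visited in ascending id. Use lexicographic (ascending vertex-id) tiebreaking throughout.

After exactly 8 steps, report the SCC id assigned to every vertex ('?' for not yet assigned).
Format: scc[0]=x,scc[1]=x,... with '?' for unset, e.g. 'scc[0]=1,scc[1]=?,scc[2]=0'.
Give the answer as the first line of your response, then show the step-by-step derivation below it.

scc[0]=1,scc[1]=2,scc[2]=1,scc[3]=3,scc[4]=1,scc[5]=4,scc[6]=1,scc[7]=0

step 1: low=(low[0]=0,low[1]=?,low[2]=1,low[3]=?,low[4]=1,low[5]=?,low[6]=?,low[7]=?); scc=(scc[0]=?,scc[1]=?,scc[2]=?,scc[3]=?,scc[4]=?,scc[5]=?,scc[6]=?,scc[7]=?)
step 2: low=(low[0]=0,low[1]=?,low[2]=1,low[3]=?,low[4]=1,low[5]=?,low[6]=0,low[7]=?); scc=(scc[0]=?,scc[1]=?,scc[2]=?,scc[3]=?,scc[4]=?,scc[5]=?,scc[6]=?,scc[7]=?)
step 3: low=(low[0]=0,low[1]=?,low[2]=0,low[3]=?,low[4]=1,low[5]=?,low[6]=0,low[7]=?); scc=(scc[0]=?,scc[1]=?,scc[2]=?,scc[3]=?,scc[4]=?,scc[5]=?,scc[6]=?,scc[7]=?)
step 4: low=(low[0]=0,low[1]=?,low[2]=0,low[3]=?,low[4]=1,low[5]=?,low[6]=0,low[7]=4); scc=(scc[0]=?,scc[1]=?,scc[2]=?,scc[3]=?,scc[4]=?,scc[5]=?,scc[6]=?,scc[7]=0)
step 5: low=(low[0]=0,low[1]=?,low[2]=0,low[3]=?,low[4]=1,low[5]=?,low[6]=0,low[7]=4); scc=(scc[0]=1,scc[1]=?,scc[2]=1,scc[3]=?,scc[4]=1,scc[5]=?,scc[6]=1,scc[7]=0)
step 6: low=(low[0]=0,low[1]=5,low[2]=0,low[3]=?,low[4]=1,low[5]=?,low[6]=0,low[7]=4); scc=(scc[0]=1,scc[1]=2,scc[2]=1,scc[3]=?,scc[4]=1,scc[5]=?,scc[6]=1,scc[7]=0)
step 7: low=(low[0]=0,low[1]=5,low[2]=0,low[3]=6,low[4]=1,low[5]=?,low[6]=0,low[7]=4); scc=(scc[0]=1,scc[1]=2,scc[2]=1,scc[3]=3,scc[4]=1,scc[5]=?,scc[6]=1,scc[7]=0)
step 8: low=(low[0]=0,low[1]=5,low[2]=0,low[3]=6,low[4]=1,low[5]=7,low[6]=0,low[7]=4); scc=(scc[0]=1,scc[1]=2,scc[2]=1,scc[3]=3,scc[4]=1,scc[5]=4,scc[6]=1,scc[7]=0)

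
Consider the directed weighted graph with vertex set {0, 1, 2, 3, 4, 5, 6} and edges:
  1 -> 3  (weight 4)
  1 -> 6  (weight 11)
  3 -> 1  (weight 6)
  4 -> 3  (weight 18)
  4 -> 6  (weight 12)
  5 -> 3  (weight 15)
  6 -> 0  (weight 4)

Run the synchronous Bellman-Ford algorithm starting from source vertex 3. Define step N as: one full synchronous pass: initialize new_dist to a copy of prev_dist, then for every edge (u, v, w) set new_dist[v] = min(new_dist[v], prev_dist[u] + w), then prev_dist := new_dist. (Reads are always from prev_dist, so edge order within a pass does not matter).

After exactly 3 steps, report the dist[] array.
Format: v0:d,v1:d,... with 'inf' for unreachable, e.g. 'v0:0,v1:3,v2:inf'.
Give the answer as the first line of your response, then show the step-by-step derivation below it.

v0:21,v1:6,v2:inf,v3:0,v4:inf,v5:inf,v6:17

step 1: dist = v0:inf,v1:6,v2:inf,v3:0,v4:inf,v5:inf,v6:inf
step 2: dist = v0:inf,v1:6,v2:inf,v3:0,v4:inf,v5:inf,v6:17
step 3: dist = v0:21,v1:6,v2:inf,v3:0,v4:inf,v5:inf,v6:17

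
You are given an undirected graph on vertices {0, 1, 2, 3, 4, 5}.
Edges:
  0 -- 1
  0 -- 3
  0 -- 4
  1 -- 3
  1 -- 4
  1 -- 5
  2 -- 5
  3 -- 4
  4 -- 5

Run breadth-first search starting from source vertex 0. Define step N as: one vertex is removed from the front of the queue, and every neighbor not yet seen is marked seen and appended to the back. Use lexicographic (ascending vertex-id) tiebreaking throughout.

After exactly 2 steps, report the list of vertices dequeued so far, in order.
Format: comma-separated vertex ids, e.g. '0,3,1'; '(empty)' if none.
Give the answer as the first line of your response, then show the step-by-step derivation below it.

0,1

step 1: dequeue 0; queue=[1,3,4]; order=0
step 2: dequeue 1; queue=[3,4,5]; order=0,1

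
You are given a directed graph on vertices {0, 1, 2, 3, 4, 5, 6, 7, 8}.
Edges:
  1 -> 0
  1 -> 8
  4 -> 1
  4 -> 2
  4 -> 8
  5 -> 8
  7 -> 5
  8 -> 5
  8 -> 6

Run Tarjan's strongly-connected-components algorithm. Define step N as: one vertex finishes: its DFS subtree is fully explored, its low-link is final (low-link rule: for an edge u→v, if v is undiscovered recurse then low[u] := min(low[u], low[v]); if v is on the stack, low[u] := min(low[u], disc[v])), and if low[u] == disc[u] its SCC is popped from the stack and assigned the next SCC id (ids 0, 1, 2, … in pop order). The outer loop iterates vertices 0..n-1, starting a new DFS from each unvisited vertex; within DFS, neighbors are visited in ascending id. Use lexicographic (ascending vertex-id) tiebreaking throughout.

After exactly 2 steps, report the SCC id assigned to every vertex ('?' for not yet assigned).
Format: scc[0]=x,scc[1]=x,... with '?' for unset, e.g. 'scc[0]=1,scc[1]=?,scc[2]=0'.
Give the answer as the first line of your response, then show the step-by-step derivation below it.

scc[0]=0,scc[1]=?,scc[2]=?,scc[3]=?,scc[4]=?,scc[5]=?,scc[6]=?,scc[7]=?,scc[8]=?

step 1: low=(low[0]=0,low[1]=?,low[2]=?,low[3]=?,low[4]=?,low[5]=?,low[6]=?,low[7]=?,low[8]=?); scc=(scc[0]=0,scc[1]=?,scc[2]=?,scc[3]=?,scc[4]=?,scc[5]=?,scc[6]=?,scc[7]=?,scc[8]=?)
step 2: low=(low[0]=0,low[1]=1,low[2]=?,low[3]=?,low[4]=?,low[5]=2,low[6]=?,low[7]=?,low[8]=2); scc=(scc[0]=0,scc[1]=?,scc[2]=?,scc[3]=?,scc[4]=?,scc[5]=?,scc[6]=?,scc[7]=?,scc[8]=?)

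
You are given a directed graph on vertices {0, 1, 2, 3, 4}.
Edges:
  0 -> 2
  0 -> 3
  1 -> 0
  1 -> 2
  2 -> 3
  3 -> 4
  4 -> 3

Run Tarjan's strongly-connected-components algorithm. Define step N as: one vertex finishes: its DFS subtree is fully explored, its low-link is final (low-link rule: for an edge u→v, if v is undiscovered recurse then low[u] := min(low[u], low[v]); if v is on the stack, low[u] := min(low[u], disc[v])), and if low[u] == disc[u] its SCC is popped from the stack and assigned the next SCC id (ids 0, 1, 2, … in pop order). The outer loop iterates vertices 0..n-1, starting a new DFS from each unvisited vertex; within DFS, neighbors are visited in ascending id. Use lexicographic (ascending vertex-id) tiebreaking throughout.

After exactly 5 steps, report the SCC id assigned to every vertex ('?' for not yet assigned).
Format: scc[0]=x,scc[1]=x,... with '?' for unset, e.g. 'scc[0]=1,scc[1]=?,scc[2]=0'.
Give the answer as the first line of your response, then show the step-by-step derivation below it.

scc[0]=2,scc[1]=3,scc[2]=1,scc[3]=0,scc[4]=0

step 1: low=(low[0]=0,low[1]=?,low[2]=1,low[3]=2,low[4]=2); scc=(scc[0]=?,scc[1]=?,scc[2]=?,scc[3]=?,scc[4]=?)
step 2: low=(low[0]=0,low[1]=?,low[2]=1,low[3]=2,low[4]=2); scc=(scc[0]=?,scc[1]=?,scc[2]=?,scc[3]=0,scc[4]=0)
step 3: low=(low[0]=0,low[1]=?,low[2]=1,low[3]=2,low[4]=2); scc=(scc[0]=?,scc[1]=?,scc[2]=1,scc[3]=0,scc[4]=0)
step 4: low=(low[0]=0,low[1]=?,low[2]=1,low[3]=2,low[4]=2); scc=(scc[0]=2,scc[1]=?,scc[2]=1,scc[3]=0,scc[4]=0)
step 5: low=(low[0]=0,low[1]=4,low[2]=1,low[3]=2,low[4]=2); scc=(scc[0]=2,scc[1]=3,scc[2]=1,scc[3]=0,scc[4]=0)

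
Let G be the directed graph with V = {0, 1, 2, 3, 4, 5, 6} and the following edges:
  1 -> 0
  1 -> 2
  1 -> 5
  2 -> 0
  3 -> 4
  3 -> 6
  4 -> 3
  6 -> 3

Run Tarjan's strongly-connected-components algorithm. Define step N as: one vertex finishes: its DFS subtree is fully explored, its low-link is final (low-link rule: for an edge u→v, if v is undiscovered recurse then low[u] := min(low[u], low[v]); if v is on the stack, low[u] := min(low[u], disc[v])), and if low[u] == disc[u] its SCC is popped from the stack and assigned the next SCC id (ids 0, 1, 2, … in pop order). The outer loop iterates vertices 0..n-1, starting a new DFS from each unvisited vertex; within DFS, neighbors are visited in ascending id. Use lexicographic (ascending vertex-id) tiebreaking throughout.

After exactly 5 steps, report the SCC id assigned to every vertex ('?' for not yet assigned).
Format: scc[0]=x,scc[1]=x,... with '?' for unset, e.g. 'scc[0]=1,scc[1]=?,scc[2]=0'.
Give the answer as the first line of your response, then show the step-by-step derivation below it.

scc[0]=0,scc[1]=3,scc[2]=1,scc[3]=?,scc[4]=?,scc[5]=2,scc[6]=?

step 1: low=(low[0]=0,low[1]=?,low[2]=?,low[3]=?,low[4]=?,low[5]=?,low[6]=?); scc=(scc[0]=0,scc[1]=?,scc[2]=?,scc[3]=?,scc[4]=?,scc[5]=?,scc[6]=?)
step 2: low=(low[0]=0,low[1]=1,low[2]=2,low[3]=?,low[4]=?,low[5]=?,low[6]=?); scc=(scc[0]=0,scc[1]=?,scc[2]=1,scc[3]=?,scc[4]=?,scc[5]=?,scc[6]=?)
step 3: low=(low[0]=0,low[1]=1,low[2]=2,low[3]=?,low[4]=?,low[5]=3,low[6]=?); scc=(scc[0]=0,scc[1]=?,scc[2]=1,scc[3]=?,scc[4]=?,scc[5]=2,scc[6]=?)
step 4: low=(low[0]=0,low[1]=1,low[2]=2,low[3]=?,low[4]=?,low[5]=3,low[6]=?); scc=(scc[0]=0,scc[1]=3,scc[2]=1,scc[3]=?,scc[4]=?,scc[5]=2,scc[6]=?)
step 5: low=(low[0]=0,low[1]=1,low[2]=2,low[3]=4,low[4]=4,low[5]=3,low[6]=?); scc=(scc[0]=0,scc[1]=3,scc[2]=1,scc[3]=?,scc[4]=?,scc[5]=2,scc[6]=?)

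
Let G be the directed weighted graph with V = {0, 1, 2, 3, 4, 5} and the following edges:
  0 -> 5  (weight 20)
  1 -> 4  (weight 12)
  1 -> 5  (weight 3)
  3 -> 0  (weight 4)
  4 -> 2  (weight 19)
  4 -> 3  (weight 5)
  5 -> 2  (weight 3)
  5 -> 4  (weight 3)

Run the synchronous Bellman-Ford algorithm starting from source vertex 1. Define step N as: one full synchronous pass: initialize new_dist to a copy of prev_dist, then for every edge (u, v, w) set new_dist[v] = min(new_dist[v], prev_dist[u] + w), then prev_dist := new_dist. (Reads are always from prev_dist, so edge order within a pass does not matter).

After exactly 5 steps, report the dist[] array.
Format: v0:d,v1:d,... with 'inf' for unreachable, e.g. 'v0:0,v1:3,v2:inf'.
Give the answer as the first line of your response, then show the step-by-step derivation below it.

v0:15,v1:0,v2:6,v3:11,v4:6,v5:3

step 1: dist = v0:inf,v1:0,v2:inf,v3:inf,v4:12,v5:3
step 2: dist = v0:inf,v1:0,v2:6,v3:17,v4:6,v5:3
step 3: dist = v0:21,v1:0,v2:6,v3:11,v4:6,v5:3
step 4: dist = v0:15,v1:0,v2:6,v3:11,v4:6,v5:3
step 5: dist = v0:15,v1:0,v2:6,v3:11,v4:6,v5:3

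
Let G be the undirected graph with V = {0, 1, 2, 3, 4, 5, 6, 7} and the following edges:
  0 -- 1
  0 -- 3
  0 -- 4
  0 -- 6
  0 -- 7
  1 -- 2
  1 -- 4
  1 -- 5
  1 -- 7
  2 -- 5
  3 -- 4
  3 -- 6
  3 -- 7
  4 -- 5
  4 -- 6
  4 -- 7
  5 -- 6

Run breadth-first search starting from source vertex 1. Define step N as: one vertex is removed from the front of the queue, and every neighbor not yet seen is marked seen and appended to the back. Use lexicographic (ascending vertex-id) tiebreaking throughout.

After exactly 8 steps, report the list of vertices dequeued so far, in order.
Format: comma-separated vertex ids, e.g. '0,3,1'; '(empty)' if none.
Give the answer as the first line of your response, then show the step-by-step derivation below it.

1,0,2,4,5,7,3,6

step 1: dequeue 1; queue=[0,2,4,5,7]; order=1
step 2: dequeue 0; queue=[2,4,5,7,3,6]; order=1,0
step 3: dequeue 2; queue=[4,5,7,3,6]; order=1,0,2
step 4: dequeue 4; queue=[5,7,3,6]; order=1,0,2,4
step 5: dequeue 5; queue=[7,3,6]; order=1,0,2,4,5
step 6: dequeue 7; queue=[3,6]; order=1,0,2,4,5,7
step 7: dequeue 3; queue=[6]; order=1,0,2,4,5,7,3
step 8: dequeue 6; queue=[(empty)]; order=1,0,2,4,5,7,3,6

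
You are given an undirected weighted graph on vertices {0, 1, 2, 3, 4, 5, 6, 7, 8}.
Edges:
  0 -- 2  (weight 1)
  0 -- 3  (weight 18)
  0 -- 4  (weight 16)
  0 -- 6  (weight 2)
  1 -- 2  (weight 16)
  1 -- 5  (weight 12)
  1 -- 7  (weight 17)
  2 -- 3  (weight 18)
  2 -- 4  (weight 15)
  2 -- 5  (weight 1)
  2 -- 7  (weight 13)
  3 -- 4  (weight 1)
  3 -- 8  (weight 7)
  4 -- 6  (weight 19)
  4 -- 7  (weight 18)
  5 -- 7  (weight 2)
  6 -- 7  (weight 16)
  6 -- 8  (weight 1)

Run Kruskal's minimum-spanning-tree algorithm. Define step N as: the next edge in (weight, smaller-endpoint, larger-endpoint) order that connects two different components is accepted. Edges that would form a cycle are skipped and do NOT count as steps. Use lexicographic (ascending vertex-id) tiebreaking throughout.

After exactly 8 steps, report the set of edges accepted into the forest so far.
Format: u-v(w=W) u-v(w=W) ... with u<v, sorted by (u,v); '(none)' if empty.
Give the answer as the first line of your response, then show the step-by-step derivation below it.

0-2(w=1) 0-6(w=2) 1-5(w=12) 2-5(w=1) 3-4(w=1) 3-8(w=7) 5-7(w=2) 6-8(w=1)

step 1: add edge 0-2 (w=1); MST = {0-2(w=1)}
step 2: add edge 2-5 (w=1); MST = {0-2(w=1) 2-5(w=1)}
step 3: add edge 3-4 (w=1); MST = {0-2(w=1) 2-5(w=1) 3-4(w=1)}
step 4: add edge 6-8 (w=1); MST = {0-2(w=1) 2-5(w=1) 3-4(w=1) 6-8(w=1)}
step 5: add edge 0-6 (w=2); MST = {0-2(w=1) 0-6(w=2) 2-5(w=1) 3-4(w=1) 6-8(w=1)}
step 6: add edge 5-7 (w=2); MST = {0-2(w=1) 0-6(w=2) 2-5(w=1) 3-4(w=1) 5-7(w=2) 6-8(w=1)}
step 7: add edge 3-8 (w=7); MST = {0-2(w=1) 0-6(w=2) 2-5(w=1) 3-4(w=1) 3-8(w=7) 5-7(w=2) 6-8(w=1)}
step 8: add edge 1-5 (w=12); MST = {0-2(w=1) 0-6(w=2) 1-5(w=12) 2-5(w=1) 3-4(w=1) 3-8(w=7) 5-7(w=2) 6-8(w=1)}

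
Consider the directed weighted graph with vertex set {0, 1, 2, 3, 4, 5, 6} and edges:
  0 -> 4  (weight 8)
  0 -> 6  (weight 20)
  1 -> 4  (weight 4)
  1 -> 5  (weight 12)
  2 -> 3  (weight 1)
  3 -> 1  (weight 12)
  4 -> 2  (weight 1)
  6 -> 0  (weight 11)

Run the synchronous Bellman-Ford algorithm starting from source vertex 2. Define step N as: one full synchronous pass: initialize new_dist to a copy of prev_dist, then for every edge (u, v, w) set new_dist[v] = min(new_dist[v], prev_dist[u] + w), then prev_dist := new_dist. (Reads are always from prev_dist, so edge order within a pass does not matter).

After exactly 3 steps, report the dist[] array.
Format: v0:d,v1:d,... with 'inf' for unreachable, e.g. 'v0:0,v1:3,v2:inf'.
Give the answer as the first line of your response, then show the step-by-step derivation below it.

v0:inf,v1:13,v2:0,v3:1,v4:17,v5:25,v6:inf

step 1: dist = v0:inf,v1:inf,v2:0,v3:1,v4:inf,v5:inf,v6:inf
step 2: dist = v0:inf,v1:13,v2:0,v3:1,v4:inf,v5:inf,v6:inf
step 3: dist = v0:inf,v1:13,v2:0,v3:1,v4:17,v5:25,v6:inf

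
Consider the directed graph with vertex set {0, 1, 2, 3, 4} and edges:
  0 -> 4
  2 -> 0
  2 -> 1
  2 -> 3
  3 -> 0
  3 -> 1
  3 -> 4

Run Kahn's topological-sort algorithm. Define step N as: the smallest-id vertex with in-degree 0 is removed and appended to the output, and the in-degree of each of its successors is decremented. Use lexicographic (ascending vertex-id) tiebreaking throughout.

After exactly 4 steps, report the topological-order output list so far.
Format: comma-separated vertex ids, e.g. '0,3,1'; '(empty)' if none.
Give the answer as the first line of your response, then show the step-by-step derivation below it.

2,3,0,1

step 1: output 2; order=[2]; indeg=(1,1,0,0,2)
step 2: output 3; order=[2,3]; indeg=(0,0,0,0,1)
step 3: output 0; order=[2,3,0]; indeg=(0,0,0,0,0)
step 4: output 1; order=[2,3,0,1]; indeg=(0,0,0,0,0)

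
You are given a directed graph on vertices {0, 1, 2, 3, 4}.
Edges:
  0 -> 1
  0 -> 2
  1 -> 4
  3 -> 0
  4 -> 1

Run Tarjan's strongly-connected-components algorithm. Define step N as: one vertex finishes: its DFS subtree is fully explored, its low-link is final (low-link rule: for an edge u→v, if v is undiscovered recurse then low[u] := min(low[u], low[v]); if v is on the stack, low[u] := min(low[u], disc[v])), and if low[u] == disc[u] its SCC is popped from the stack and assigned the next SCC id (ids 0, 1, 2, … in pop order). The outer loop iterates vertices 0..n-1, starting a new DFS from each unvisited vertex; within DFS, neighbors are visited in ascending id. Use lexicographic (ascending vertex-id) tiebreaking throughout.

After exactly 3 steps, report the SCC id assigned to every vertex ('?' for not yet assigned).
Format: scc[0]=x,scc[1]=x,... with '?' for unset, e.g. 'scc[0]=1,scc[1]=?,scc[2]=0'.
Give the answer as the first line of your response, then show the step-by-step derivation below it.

scc[0]=?,scc[1]=0,scc[2]=1,scc[3]=?,scc[4]=0

step 1: low=(low[0]=0,low[1]=1,low[2]=?,low[3]=?,low[4]=1); scc=(scc[0]=?,scc[1]=?,scc[2]=?,scc[3]=?,scc[4]=?)
step 2: low=(low[0]=0,low[1]=1,low[2]=?,low[3]=?,low[4]=1); scc=(scc[0]=?,scc[1]=0,scc[2]=?,scc[3]=?,scc[4]=0)
step 3: low=(low[0]=0,low[1]=1,low[2]=3,low[3]=?,low[4]=1); scc=(scc[0]=?,scc[1]=0,scc[2]=1,scc[3]=?,scc[4]=0)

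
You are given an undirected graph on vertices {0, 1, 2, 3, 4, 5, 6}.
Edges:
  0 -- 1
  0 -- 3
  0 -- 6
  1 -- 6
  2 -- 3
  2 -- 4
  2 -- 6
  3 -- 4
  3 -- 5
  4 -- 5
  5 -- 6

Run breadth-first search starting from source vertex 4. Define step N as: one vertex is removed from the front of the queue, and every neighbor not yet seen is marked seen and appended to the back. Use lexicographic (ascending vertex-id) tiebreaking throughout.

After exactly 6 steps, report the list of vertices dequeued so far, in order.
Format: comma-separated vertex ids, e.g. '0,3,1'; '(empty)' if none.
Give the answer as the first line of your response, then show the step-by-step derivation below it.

4,2,3,5,6,0

step 1: dequeue 4; queue=[2,3,5]; order=4
step 2: dequeue 2; queue=[3,5,6]; order=4,2
step 3: dequeue 3; queue=[5,6,0]; order=4,2,3
step 4: dequeue 5; queue=[6,0]; order=4,2,3,5
step 5: dequeue 6; queue=[0,1]; order=4,2,3,5,6
step 6: dequeue 0; queue=[1]; order=4,2,3,5,6,0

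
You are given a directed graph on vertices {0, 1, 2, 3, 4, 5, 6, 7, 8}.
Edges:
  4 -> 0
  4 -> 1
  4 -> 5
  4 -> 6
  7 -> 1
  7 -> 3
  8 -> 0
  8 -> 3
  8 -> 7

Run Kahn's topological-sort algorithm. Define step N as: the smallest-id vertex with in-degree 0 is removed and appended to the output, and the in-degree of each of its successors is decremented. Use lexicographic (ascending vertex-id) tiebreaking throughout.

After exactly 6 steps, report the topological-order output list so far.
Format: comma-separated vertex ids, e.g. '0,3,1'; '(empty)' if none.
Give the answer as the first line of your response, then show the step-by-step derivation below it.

2,4,5,6,8,0

step 1: output 2; order=[2]; indeg=(2,2,0,2,0,1,1,1,0)
step 2: output 4; order=[2,4]; indeg=(1,1,0,2,0,0,0,1,0)
step 3: output 5; order=[2,4,5]; indeg=(1,1,0,2,0,0,0,1,0)
step 4: output 6; order=[2,4,5,6]; indeg=(1,1,0,2,0,0,0,1,0)
step 5: output 8; order=[2,4,5,6,8]; indeg=(0,1,0,1,0,0,0,0,0)
step 6: output 0; order=[2,4,5,6,8,0]; indeg=(0,1,0,1,0,0,0,0,0)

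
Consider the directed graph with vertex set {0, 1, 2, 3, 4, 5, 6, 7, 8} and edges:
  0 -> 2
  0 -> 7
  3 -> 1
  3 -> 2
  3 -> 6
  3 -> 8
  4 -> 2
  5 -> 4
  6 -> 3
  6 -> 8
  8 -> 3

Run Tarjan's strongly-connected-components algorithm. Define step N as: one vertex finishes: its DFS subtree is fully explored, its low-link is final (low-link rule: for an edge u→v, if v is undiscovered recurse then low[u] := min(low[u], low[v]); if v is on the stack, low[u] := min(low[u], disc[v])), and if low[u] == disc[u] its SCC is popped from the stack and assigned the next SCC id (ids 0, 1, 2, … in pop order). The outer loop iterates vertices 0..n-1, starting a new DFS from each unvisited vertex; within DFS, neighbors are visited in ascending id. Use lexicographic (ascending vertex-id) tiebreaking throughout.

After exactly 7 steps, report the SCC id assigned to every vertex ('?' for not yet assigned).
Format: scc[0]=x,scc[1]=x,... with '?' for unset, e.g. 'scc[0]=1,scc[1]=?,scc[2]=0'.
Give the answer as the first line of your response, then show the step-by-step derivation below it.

scc[0]=2,scc[1]=3,scc[2]=0,scc[3]=4,scc[4]=?,scc[5]=?,scc[6]=4,scc[7]=1,scc[8]=4

step 1: low=(low[0]=0,low[1]=?,low[2]=1,low[3]=?,low[4]=?,low[5]=?,low[6]=?,low[7]=?,low[8]=?); scc=(scc[0]=?,scc[1]=?,scc[2]=0,scc[3]=?,scc[4]=?,scc[5]=?,scc[6]=?,scc[7]=?,scc[8]=?)
step 2: low=(low[0]=0,low[1]=?,low[2]=1,low[3]=?,low[4]=?,low[5]=?,low[6]=?,low[7]=2,low[8]=?); scc=(scc[0]=?,scc[1]=?,scc[2]=0,scc[3]=?,scc[4]=?,scc[5]=?,scc[6]=?,scc[7]=1,scc[8]=?)
step 3: low=(low[0]=0,low[1]=?,low[2]=1,low[3]=?,low[4]=?,low[5]=?,low[6]=?,low[7]=2,low[8]=?); scc=(scc[0]=2,scc[1]=?,scc[2]=0,scc[3]=?,scc[4]=?,scc[5]=?,scc[6]=?,scc[7]=1,scc[8]=?)
step 4: low=(low[0]=0,low[1]=3,low[2]=1,low[3]=?,low[4]=?,low[5]=?,low[6]=?,low[7]=2,low[8]=?); scc=(scc[0]=2,scc[1]=3,scc[2]=0,scc[3]=?,scc[4]=?,scc[5]=?,scc[6]=?,scc[7]=1,scc[8]=?)
step 5: low=(low[0]=0,low[1]=3,low[2]=1,low[3]=4,low[4]=?,low[5]=?,low[6]=4,low[7]=2,low[8]=4); scc=(scc[0]=2,scc[1]=3,scc[2]=0,scc[3]=?,scc[4]=?,scc[5]=?,scc[6]=?,scc[7]=1,scc[8]=?)
step 6: low=(low[0]=0,low[1]=3,low[2]=1,low[3]=4,low[4]=?,low[5]=?,low[6]=4,low[7]=2,low[8]=4); scc=(scc[0]=2,scc[1]=3,scc[2]=0,scc[3]=?,scc[4]=?,scc[5]=?,scc[6]=?,scc[7]=1,scc[8]=?)
step 7: low=(low[0]=0,low[1]=3,low[2]=1,low[3]=4,low[4]=?,low[5]=?,low[6]=4,low[7]=2,low[8]=4); scc=(scc[0]=2,scc[1]=3,scc[2]=0,scc[3]=4,scc[4]=?,scc[5]=?,scc[6]=4,scc[7]=1,scc[8]=4)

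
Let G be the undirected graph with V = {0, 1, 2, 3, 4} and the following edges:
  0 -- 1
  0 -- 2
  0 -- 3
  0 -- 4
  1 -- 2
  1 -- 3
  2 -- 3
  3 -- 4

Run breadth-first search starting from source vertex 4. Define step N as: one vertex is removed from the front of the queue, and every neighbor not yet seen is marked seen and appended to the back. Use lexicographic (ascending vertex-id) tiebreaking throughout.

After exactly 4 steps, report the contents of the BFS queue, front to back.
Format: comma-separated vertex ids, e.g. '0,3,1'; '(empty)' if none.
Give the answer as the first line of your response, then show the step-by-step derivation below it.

2

step 1: dequeue 4; queue=[0,3]; order=4
step 2: dequeue 0; queue=[3,1,2]; order=4,0
step 3: dequeue 3; queue=[1,2]; order=4,0,3
step 4: dequeue 1; queue=[2]; order=4,0,3,1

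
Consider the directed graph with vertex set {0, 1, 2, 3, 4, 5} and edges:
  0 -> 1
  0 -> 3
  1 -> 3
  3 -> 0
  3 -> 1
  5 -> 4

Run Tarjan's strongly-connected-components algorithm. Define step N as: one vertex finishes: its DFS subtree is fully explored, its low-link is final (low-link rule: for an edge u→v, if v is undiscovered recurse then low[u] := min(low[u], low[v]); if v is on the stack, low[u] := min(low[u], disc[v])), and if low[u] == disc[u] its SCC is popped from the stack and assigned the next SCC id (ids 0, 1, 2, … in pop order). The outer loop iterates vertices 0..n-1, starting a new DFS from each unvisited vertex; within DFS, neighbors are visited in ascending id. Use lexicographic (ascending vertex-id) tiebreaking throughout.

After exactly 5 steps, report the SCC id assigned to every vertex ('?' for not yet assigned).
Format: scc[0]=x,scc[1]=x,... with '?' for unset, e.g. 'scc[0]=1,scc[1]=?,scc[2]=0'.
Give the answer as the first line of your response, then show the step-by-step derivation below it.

scc[0]=0,scc[1]=0,scc[2]=1,scc[3]=0,scc[4]=2,scc[5]=?

step 1: low=(low[0]=0,low[1]=1,low[2]=?,low[3]=0,low[4]=?,low[5]=?); scc=(scc[0]=?,scc[1]=?,scc[2]=?,scc[3]=?,scc[4]=?,scc[5]=?)
step 2: low=(low[0]=0,low[1]=0,low[2]=?,low[3]=0,low[4]=?,low[5]=?); scc=(scc[0]=?,scc[1]=?,scc[2]=?,scc[3]=?,scc[4]=?,scc[5]=?)
step 3: low=(low[0]=0,low[1]=0,low[2]=?,low[3]=0,low[4]=?,low[5]=?); scc=(scc[0]=0,scc[1]=0,scc[2]=?,scc[3]=0,scc[4]=?,scc[5]=?)
step 4: low=(low[0]=0,low[1]=0,low[2]=3,low[3]=0,low[4]=?,low[5]=?); scc=(scc[0]=0,scc[1]=0,scc[2]=1,scc[3]=0,scc[4]=?,scc[5]=?)
step 5: low=(low[0]=0,low[1]=0,low[2]=3,low[3]=0,low[4]=4,low[5]=?); scc=(scc[0]=0,scc[1]=0,scc[2]=1,scc[3]=0,scc[4]=2,scc[5]=?)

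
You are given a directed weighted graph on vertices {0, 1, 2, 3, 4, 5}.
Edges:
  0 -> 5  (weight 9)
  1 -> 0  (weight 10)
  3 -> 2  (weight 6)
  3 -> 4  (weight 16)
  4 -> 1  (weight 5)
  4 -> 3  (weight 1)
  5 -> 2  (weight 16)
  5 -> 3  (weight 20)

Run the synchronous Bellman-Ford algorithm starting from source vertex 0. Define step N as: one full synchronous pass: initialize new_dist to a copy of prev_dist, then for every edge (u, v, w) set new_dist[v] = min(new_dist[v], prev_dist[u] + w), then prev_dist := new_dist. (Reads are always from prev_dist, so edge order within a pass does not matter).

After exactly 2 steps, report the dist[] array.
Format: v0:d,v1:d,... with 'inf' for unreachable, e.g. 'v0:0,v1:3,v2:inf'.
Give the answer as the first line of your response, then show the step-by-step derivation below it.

v0:0,v1:inf,v2:25,v3:29,v4:inf,v5:9

step 1: dist = v0:0,v1:inf,v2:inf,v3:inf,v4:inf,v5:9
step 2: dist = v0:0,v1:inf,v2:25,v3:29,v4:inf,v5:9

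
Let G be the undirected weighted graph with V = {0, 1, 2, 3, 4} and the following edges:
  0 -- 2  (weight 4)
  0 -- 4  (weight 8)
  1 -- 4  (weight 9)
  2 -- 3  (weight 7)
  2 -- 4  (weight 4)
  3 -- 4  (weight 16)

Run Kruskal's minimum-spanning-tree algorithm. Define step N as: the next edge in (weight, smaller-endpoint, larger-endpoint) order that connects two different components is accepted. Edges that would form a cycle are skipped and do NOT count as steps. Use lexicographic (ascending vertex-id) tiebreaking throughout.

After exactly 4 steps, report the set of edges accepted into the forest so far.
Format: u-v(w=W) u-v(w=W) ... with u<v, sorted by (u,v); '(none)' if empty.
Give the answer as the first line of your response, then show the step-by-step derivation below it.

0-2(w=4) 1-4(w=9) 2-3(w=7) 2-4(w=4)

step 1: add edge 0-2 (w=4); MST = {0-2(w=4)}
step 2: add edge 2-4 (w=4); MST = {0-2(w=4) 2-4(w=4)}
step 3: add edge 2-3 (w=7); MST = {0-2(w=4) 2-3(w=7) 2-4(w=4)}
step 4: add edge 1-4 (w=9); MST = {0-2(w=4) 1-4(w=9) 2-3(w=7) 2-4(w=4)}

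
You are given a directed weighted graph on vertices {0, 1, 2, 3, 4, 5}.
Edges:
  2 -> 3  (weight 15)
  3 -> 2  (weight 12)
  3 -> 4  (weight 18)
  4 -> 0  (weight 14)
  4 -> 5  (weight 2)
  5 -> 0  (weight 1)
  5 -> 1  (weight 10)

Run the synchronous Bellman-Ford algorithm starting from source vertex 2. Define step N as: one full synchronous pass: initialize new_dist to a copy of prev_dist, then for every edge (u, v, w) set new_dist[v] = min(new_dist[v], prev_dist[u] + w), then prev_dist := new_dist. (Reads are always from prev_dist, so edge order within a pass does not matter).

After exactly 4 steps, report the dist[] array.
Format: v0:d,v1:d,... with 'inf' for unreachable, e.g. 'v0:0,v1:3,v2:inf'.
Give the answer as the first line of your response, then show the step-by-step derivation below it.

v0:36,v1:45,v2:0,v3:15,v4:33,v5:35

step 1: dist = v0:inf,v1:inf,v2:0,v3:15,v4:inf,v5:inf
step 2: dist = v0:inf,v1:inf,v2:0,v3:15,v4:33,v5:inf
step 3: dist = v0:47,v1:inf,v2:0,v3:15,v4:33,v5:35
step 4: dist = v0:36,v1:45,v2:0,v3:15,v4:33,v5:35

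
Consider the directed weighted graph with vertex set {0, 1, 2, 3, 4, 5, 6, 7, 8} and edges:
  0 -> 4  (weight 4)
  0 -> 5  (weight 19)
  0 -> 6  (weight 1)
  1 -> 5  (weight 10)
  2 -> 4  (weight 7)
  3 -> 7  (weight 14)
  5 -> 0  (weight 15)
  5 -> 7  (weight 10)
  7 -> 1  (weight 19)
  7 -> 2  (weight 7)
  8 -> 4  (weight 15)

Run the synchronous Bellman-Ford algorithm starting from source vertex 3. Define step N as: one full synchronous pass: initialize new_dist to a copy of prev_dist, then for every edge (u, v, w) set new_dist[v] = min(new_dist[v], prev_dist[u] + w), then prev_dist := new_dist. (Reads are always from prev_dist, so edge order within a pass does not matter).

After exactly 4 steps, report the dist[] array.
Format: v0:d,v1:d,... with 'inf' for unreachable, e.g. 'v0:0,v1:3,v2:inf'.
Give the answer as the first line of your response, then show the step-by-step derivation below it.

v0:58,v1:33,v2:21,v3:0,v4:28,v5:43,v6:inf,v7:14,v8:inf

step 1: dist = v0:inf,v1:inf,v2:inf,v3:0,v4:inf,v5:inf,v6:inf,v7:14,v8:inf
step 2: dist = v0:inf,v1:33,v2:21,v3:0,v4:inf,v5:inf,v6:inf,v7:14,v8:inf
step 3: dist = v0:inf,v1:33,v2:21,v3:0,v4:28,v5:43,v6:inf,v7:14,v8:inf
step 4: dist = v0:58,v1:33,v2:21,v3:0,v4:28,v5:43,v6:inf,v7:14,v8:inf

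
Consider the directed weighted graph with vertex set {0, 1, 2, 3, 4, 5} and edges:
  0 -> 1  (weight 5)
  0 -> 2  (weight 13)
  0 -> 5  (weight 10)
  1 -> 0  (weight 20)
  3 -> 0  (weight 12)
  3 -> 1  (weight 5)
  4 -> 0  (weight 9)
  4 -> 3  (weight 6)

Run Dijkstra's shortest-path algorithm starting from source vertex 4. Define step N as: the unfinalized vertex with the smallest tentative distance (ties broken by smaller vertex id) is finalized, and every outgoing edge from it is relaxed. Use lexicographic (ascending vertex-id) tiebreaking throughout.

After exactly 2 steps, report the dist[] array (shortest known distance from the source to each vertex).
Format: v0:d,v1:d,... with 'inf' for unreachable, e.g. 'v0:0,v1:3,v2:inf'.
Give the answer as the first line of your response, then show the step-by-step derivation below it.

v0:9,v1:11,v2:inf,v3:6,v4:0,v5:inf

step 1: dist = v0:9,v1:inf,v2:inf,v3:6,v4:0,v5:inf
step 2: dist = v0:9,v1:11,v2:inf,v3:6,v4:0,v5:inf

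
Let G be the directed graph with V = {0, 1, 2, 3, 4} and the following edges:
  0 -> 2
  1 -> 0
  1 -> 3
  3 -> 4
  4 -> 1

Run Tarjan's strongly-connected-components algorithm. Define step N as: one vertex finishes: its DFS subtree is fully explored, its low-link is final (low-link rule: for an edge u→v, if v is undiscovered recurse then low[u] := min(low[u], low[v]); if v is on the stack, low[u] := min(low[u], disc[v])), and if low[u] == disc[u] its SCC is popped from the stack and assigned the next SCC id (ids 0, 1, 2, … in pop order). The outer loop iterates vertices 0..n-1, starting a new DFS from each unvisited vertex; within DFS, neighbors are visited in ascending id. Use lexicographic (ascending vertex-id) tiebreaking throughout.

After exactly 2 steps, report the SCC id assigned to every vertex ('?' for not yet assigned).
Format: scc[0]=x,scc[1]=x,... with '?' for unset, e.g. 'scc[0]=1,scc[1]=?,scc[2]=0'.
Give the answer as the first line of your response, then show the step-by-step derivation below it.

scc[0]=1,scc[1]=?,scc[2]=0,scc[3]=?,scc[4]=?

step 1: low=(low[0]=0,low[1]=?,low[2]=1,low[3]=?,low[4]=?); scc=(scc[0]=?,scc[1]=?,scc[2]=0,scc[3]=?,scc[4]=?)
step 2: low=(low[0]=0,low[1]=?,low[2]=1,low[3]=?,low[4]=?); scc=(scc[0]=1,scc[1]=?,scc[2]=0,scc[3]=?,scc[4]=?)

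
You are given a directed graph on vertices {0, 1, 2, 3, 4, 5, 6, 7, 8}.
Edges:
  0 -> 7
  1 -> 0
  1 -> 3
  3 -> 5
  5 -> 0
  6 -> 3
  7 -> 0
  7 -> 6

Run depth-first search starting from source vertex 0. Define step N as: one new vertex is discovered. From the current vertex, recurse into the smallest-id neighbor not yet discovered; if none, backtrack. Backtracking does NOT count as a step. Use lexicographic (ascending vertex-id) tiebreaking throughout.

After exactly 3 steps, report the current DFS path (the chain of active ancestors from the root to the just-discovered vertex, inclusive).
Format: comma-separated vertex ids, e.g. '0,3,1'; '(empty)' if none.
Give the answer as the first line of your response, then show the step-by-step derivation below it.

0,7,6

step 1: discover 0; path=0; order=0
step 2: discover 7; path=0>7; order=0,7
step 3: discover 6; path=0>7>6; order=0,7,6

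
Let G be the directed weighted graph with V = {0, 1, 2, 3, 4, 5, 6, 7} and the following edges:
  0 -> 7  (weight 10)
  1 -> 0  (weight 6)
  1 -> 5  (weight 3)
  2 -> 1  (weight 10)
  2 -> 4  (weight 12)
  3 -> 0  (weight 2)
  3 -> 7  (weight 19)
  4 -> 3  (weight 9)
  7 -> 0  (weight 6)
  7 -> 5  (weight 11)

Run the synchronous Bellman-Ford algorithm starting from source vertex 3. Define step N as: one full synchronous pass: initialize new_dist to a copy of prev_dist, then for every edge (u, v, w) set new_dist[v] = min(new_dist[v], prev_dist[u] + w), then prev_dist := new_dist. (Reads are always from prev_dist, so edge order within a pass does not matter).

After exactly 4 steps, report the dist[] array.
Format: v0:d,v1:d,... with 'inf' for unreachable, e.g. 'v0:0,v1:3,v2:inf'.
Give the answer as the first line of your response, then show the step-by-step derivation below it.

v0:2,v1:inf,v2:inf,v3:0,v4:inf,v5:23,v6:inf,v7:12

step 1: dist = v0:2,v1:inf,v2:inf,v3:0,v4:inf,v5:inf,v6:inf,v7:19
step 2: dist = v0:2,v1:inf,v2:inf,v3:0,v4:inf,v5:30,v6:inf,v7:12
step 3: dist = v0:2,v1:inf,v2:inf,v3:0,v4:inf,v5:23,v6:inf,v7:12
step 4: dist = v0:2,v1:inf,v2:inf,v3:0,v4:inf,v5:23,v6:inf,v7:12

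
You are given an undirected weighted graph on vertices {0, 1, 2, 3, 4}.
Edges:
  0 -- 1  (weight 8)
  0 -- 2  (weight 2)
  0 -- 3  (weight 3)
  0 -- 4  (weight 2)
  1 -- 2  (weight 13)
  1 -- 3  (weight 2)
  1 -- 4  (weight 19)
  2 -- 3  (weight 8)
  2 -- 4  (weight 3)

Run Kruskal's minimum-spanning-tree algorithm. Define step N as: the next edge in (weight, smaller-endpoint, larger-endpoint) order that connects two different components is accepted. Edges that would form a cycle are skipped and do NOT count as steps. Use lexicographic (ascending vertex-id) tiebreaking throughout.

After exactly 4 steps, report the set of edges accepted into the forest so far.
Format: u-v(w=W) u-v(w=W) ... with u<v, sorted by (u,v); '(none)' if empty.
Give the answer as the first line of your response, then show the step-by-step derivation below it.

0-2(w=2) 0-3(w=3) 0-4(w=2) 1-3(w=2)

step 1: add edge 0-2 (w=2); MST = {0-2(w=2)}
step 2: add edge 0-4 (w=2); MST = {0-2(w=2) 0-4(w=2)}
step 3: add edge 1-3 (w=2); MST = {0-2(w=2) 0-4(w=2) 1-3(w=2)}
step 4: add edge 0-3 (w=3); MST = {0-2(w=2) 0-3(w=3) 0-4(w=2) 1-3(w=2)}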